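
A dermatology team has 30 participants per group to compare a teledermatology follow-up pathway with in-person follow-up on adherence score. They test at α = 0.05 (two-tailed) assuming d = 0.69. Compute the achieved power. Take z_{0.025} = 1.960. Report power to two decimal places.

For two equal groups, power = Φ(d·√(n/2) − z_{α/2}).
d·√(n/2) = 0.69 × √(30/2) = 0.69 × 3.873 = 2.672.
z_β = 2.672 − 1.960 = 0.712.
Power = Φ(0.712) = 0.762.

power ≈ 0.76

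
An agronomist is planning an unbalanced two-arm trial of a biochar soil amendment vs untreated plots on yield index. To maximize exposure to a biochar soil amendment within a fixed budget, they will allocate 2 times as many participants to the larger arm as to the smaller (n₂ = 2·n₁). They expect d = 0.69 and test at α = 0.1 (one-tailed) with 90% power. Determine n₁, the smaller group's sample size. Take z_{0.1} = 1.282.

n₁ = 21

With allocation ratio k = n₂/n₁ = 2, Var(x̄₁−x̄₂) = σ²(1/n₁ + 1/(k·n₁)) = σ²·(k+1)/(k·n₁).
So n₁ = (1 + 1/k)·((z_{α} + z_β)/d)² = 1.500 × (2.564/0.69)².
n₁ = 1.500 × 13.81 = 20.7.
Round up: n₁ = 21, giving n₂ = 2 × 21 = 42.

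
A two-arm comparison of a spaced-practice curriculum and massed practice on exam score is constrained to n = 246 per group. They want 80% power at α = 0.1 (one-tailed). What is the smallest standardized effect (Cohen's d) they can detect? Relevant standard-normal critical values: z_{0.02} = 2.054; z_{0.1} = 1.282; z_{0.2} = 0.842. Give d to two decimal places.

d_min ≈ 0.19

For two independent groups of n = 246 each: d_min = (z_{α} + z_β)·√(2/n).
z-sum = 1.282 + 0.842 = 2.124.
d_min = 2.124 × √(2/246) = 2.124 × 0.0902 = 0.192.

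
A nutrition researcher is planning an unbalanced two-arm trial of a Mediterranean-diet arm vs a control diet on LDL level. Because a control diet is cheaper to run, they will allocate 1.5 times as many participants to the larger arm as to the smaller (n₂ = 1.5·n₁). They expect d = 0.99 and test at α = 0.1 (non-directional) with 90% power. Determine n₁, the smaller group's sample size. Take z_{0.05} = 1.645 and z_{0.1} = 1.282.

n₁ = 15

With allocation ratio k = n₂/n₁ = 1.5, Var(x̄₁−x̄₂) = σ²(1/n₁ + 1/(k·n₁)) = σ²·(k+1)/(k·n₁).
So n₁ = (1 + 1/k)·((z_{α/2} + z_β)/d)² = 1.667 × (2.927/0.99)².
n₁ = 1.667 × 8.74 = 14.6.
Round up: n₁ = 15, giving n₂ = ⌈1.5 × 15⌉ = ⌈22.5⌉ = 23.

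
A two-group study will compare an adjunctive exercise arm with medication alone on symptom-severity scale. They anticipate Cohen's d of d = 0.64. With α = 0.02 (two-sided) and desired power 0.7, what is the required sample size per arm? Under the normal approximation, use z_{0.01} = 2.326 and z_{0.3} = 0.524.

For two independent groups with equal n: n = 2·((z_{α/2} + z_β) / d)².
z_{α/2} + z_β = 2.326 + 0.524 = 2.850.
n = 2 × (2.850 / 0.64)² = 2 × 4.453² = 2 × 19.83 = 39.7.
Round up to the next whole participant.

n = 40 per group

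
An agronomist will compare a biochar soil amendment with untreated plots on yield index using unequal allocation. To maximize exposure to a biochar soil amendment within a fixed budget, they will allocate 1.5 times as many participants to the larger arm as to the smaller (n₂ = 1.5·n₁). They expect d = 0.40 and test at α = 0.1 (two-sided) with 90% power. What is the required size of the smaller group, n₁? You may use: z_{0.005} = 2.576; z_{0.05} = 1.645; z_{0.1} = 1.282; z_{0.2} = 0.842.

With allocation ratio k = n₂/n₁ = 1.5, Var(x̄₁−x̄₂) = σ²(1/n₁ + 1/(k·n₁)) = σ²·(k+1)/(k·n₁).
So n₁ = (1 + 1/k)·((z_{α/2} + z_β)/d)² = 1.667 × (2.927/0.40)².
n₁ = 1.667 × 53.55 = 89.2.
Round up: n₁ = 90, giving n₂ = 1.5 × 90 = 135.

n₁ = 90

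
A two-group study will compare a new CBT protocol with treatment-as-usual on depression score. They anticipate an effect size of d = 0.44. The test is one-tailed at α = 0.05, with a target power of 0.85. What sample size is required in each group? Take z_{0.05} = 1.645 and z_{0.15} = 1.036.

n = 75 per group

For two independent groups with equal n: n = 2·((z_{α} + z_β) / d)².
z_{α} + z_β = 1.645 + 1.036 = 2.681.
n = 2 × (2.681 / 0.44)² = 2 × 6.093² = 2 × 37.13 = 74.3.
Round up to the next whole participant.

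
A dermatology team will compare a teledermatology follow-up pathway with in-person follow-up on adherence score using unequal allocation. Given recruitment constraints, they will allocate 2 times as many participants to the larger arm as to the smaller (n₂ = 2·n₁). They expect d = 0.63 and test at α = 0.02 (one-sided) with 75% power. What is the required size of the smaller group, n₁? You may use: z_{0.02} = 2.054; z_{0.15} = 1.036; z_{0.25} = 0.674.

n₁ = 29

With allocation ratio k = n₂/n₁ = 2, Var(x̄₁−x̄₂) = σ²(1/n₁ + 1/(k·n₁)) = σ²·(k+1)/(k·n₁).
So n₁ = (1 + 1/k)·((z_{α} + z_β)/d)² = 1.500 × (2.728/0.63)².
n₁ = 1.500 × 18.75 = 28.1.
Round up: n₁ = 29, giving n₂ = 2 × 29 = 58.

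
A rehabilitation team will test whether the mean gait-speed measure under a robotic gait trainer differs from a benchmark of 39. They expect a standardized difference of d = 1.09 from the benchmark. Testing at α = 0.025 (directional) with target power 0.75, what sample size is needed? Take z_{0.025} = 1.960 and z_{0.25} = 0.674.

n = 6

For a one-sample test: n = ((z_{α} + z_β) / d)².
z_{α} + z_β = 1.960 + 0.674 = 2.634.
n = (2.634 / 1.09)² = 2.417² = 5.84.
Round up.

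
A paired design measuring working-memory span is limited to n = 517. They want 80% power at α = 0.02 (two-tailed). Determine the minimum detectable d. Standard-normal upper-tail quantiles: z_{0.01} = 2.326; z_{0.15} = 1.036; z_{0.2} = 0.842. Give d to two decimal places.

d_min ≈ 0.14

For a single sample (or paired design) of n = 517: d_min = (z_{α/2} + z_β)/√n.
z-sum = 2.326 + 0.842 = 3.168.
d_min = 3.168 / √517 = 3.168 / 22.738 = 0.139.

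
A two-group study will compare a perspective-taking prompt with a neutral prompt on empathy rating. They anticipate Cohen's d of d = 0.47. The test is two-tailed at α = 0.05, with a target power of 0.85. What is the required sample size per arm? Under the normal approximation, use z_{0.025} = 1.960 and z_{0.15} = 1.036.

n = 82 per group

For two independent groups with equal n: n = 2·((z_{α/2} + z_β) / d)².
z_{α/2} + z_β = 1.960 + 1.036 = 2.996.
n = 2 × (2.996 / 0.47)² = 2 × 6.374² = 2 × 40.63 = 81.3.
Round up to the next whole participant.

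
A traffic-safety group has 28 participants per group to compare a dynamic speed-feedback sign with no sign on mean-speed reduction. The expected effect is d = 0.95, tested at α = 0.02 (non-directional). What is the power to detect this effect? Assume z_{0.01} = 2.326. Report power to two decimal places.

For two equal groups, power = Φ(d·√(n/2) − z_{α/2}).
d·√(n/2) = 0.95 × √(28/2) = 0.95 × 3.742 = 3.555.
z_β = 3.555 − 2.326 = 1.229.
Power = Φ(1.229) = 0.890.

power ≈ 0.89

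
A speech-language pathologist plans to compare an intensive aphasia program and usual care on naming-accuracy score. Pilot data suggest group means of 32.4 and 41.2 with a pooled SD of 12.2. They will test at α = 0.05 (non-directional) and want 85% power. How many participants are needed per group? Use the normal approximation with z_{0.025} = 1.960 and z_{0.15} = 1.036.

Cohen's d = |M₁ − M₂| / SD_pooled = |32.4 − 41.2| / 12.2 = 8.8 / 12.2 = 0.721.
For two independent groups with equal n: n = 2·((z_{α/2} + z_β) / d)².
z_{α/2} + z_β = 1.960 + 1.036 = 2.996.
n = 2 × (2.996 / 0.721)² = 2 × 4.155² = 2 × 17.27 = 34.5.
Round up to the next whole participant.

n = 35 per group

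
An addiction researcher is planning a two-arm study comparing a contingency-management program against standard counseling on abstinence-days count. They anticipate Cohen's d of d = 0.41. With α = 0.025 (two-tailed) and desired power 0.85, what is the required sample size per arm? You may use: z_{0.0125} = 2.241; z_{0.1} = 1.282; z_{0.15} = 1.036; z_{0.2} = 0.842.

n = 128 per group

For two independent groups with equal n: n = 2·((z_{α/2} + z_β) / d)².
z_{α/2} + z_β = 2.241 + 1.036 = 3.277.
n = 2 × (3.277 / 0.41)² = 2 × 7.993² = 2 × 63.88 = 127.8.
Round up to the next whole participant.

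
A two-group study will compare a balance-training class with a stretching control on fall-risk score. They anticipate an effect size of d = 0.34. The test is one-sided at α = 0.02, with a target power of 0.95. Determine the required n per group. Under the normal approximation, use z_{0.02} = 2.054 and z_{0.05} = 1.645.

For two independent groups with equal n: n = 2·((z_{α} + z_β) / d)².
z_{α} + z_β = 2.054 + 1.645 = 3.699.
n = 2 × (3.699 / 0.34)² = 2 × 10.879² = 2 × 118.36 = 236.7.
Round up to the next whole participant.

n = 237 per group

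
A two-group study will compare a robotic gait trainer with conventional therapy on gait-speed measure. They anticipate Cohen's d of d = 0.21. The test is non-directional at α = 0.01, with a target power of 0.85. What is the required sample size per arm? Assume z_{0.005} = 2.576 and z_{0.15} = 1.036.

For two independent groups with equal n: n = 2·((z_{α/2} + z_β) / d)².
z_{α/2} + z_β = 2.576 + 1.036 = 3.612.
n = 2 × (3.612 / 0.21)² = 2 × 17.200² = 2 × 295.84 = 591.7.
Round up to the next whole participant.

n = 592 per group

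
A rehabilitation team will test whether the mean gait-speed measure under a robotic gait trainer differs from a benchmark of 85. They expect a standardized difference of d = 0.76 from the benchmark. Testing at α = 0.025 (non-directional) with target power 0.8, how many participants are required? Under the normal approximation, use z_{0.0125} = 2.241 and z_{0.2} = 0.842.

For a one-sample test: n = ((z_{α/2} + z_β) / d)².
z_{α/2} + z_β = 2.241 + 0.842 = 3.083.
n = (3.083 / 0.76)² = 4.057² = 16.46.
Round up.

n = 17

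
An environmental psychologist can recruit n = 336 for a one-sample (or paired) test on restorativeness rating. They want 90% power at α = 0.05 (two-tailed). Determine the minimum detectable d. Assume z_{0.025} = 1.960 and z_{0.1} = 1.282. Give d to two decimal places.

d_min ≈ 0.18

For a single sample (or paired design) of n = 336: d_min = (z_{α/2} + z_β)/√n.
z-sum = 1.960 + 1.282 = 3.242.
d_min = 3.242 / √336 = 3.242 / 18.330 = 0.177.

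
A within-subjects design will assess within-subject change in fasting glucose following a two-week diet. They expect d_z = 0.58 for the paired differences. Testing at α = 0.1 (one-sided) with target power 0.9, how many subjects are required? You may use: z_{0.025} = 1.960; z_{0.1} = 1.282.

For a paired (one-sample on differences) test: n = ((z_{α} + z_β) / d)².
z_{α} + z_β = 1.282 + 1.282 = 2.564.
n = (2.564 / 0.58)² = 4.421² = 19.54.
Round up.

n = 20 pairs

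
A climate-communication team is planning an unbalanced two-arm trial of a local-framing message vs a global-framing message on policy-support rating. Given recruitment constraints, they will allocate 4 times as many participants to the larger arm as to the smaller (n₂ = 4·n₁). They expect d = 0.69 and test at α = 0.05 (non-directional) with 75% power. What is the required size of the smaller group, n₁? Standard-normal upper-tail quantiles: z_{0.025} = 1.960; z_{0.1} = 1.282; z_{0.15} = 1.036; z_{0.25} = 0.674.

n₁ = 19

With allocation ratio k = n₂/n₁ = 4, Var(x̄₁−x̄₂) = σ²(1/n₁ + 1/(k·n₁)) = σ²·(k+1)/(k·n₁).
So n₁ = (1 + 1/k)·((z_{α/2} + z_β)/d)² = 1.250 × (2.634/0.69)².
n₁ = 1.250 × 14.57 = 18.2.
Round up: n₁ = 19, giving n₂ = 4 × 19 = 76.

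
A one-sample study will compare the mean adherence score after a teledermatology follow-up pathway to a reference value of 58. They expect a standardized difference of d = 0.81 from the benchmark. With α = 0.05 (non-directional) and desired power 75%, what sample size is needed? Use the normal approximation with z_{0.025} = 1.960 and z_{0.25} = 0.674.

n = 11

For a one-sample test: n = ((z_{α/2} + z_β) / d)².
z_{α/2} + z_β = 1.960 + 0.674 = 2.634.
n = (2.634 / 0.81)² = 3.252² = 10.57.
Round up.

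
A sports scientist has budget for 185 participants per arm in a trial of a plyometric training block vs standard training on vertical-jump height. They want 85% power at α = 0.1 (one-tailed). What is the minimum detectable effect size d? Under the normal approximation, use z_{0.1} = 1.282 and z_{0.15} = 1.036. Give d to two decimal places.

For two independent groups of n = 185 each: d_min = (z_{α} + z_β)·√(2/n).
z-sum = 1.282 + 1.036 = 2.318.
d_min = 2.318 × √(2/185) = 2.318 × 0.1040 = 0.241.

d_min ≈ 0.24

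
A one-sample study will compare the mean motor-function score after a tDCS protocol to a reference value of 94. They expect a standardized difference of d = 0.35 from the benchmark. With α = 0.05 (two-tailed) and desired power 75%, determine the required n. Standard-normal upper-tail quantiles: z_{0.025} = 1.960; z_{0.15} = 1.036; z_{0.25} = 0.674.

For a one-sample test: n = ((z_{α/2} + z_β) / d)².
z_{α/2} + z_β = 1.960 + 0.674 = 2.634.
n = (2.634 / 0.35)² = 7.526² = 56.64.
Round up.

n = 57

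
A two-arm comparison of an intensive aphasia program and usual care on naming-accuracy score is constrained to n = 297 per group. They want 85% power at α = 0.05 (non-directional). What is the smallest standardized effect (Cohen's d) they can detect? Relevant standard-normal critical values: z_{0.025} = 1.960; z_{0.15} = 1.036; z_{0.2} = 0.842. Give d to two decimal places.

For two independent groups of n = 297 each: d_min = (z_{α/2} + z_β)·√(2/n).
z-sum = 1.960 + 1.036 = 2.996.
d_min = 2.996 × √(2/297) = 2.996 × 0.0821 = 0.246.

d_min ≈ 0.25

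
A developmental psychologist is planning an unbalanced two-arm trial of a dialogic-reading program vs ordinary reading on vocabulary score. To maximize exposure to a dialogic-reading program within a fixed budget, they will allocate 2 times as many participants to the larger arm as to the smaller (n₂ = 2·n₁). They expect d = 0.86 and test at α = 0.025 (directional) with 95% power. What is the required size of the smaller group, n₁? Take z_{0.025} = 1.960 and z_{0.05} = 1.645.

n₁ = 27

With allocation ratio k = n₂/n₁ = 2, Var(x̄₁−x̄₂) = σ²(1/n₁ + 1/(k·n₁)) = σ²·(k+1)/(k·n₁).
So n₁ = (1 + 1/k)·((z_{α} + z_β)/d)² = 1.500 × (3.605/0.86)².
n₁ = 1.500 × 17.57 = 26.4.
Round up: n₁ = 27, giving n₂ = 2 × 27 = 54.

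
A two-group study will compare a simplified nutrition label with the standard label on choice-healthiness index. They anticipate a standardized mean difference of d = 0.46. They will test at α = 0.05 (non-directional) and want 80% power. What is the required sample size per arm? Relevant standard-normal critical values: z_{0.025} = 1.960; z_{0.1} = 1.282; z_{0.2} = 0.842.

n = 75 per group

For two independent groups with equal n: n = 2·((z_{α/2} + z_β) / d)².
z_{α/2} + z_β = 1.960 + 0.842 = 2.802.
n = 2 × (2.802 / 0.46)² = 2 × 6.091² = 2 × 37.10 = 74.2.
Round up to the next whole participant.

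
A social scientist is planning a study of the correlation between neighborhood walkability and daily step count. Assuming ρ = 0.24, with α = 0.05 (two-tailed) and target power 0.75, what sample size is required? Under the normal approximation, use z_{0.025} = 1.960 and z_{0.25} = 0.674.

Fisher's z: C = ½·ln((1+r)/(1−r)) = ½·ln(1.6316) = 0.2448.
n = ((z_{α/2} + z_β)/C)² + 3.
(1.960 + 0.674) / 0.2448 = 2.634 / 0.2448 = 10.760.
n = 10.760² + 3 = 115.77 + 3 = 118.8.
Round up.

n = 119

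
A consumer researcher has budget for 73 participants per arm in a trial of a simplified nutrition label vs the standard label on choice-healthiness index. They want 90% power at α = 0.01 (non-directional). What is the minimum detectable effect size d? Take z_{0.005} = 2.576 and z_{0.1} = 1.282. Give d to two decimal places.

For two independent groups of n = 73 each: d_min = (z_{α/2} + z_β)·√(2/n).
z-sum = 2.576 + 1.282 = 3.858.
d_min = 3.858 × √(2/73) = 3.858 × 0.1655 = 0.639.

d_min ≈ 0.64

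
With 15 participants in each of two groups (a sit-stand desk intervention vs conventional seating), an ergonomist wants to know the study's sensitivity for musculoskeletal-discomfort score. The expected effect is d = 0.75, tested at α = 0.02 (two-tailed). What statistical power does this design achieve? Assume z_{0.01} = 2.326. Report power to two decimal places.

For two equal groups, power = Φ(d·√(n/2) − z_{α/2}).
d·√(n/2) = 0.75 × √(15/2) = 0.75 × 2.739 = 2.054.
z_β = 2.054 − 2.326 = -0.272.
Power = Φ(-0.272) = 0.393.

power ≈ 0.39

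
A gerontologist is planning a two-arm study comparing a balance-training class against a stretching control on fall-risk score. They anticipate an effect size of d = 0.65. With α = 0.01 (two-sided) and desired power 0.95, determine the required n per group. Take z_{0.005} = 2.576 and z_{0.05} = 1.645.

For two independent groups with equal n: n = 2·((z_{α/2} + z_β) / d)².
z_{α/2} + z_β = 2.576 + 1.645 = 4.221.
n = 2 × (4.221 / 0.65)² = 2 × 6.494² = 2 × 42.17 = 84.3.
Round up to the next whole participant.

n = 85 per group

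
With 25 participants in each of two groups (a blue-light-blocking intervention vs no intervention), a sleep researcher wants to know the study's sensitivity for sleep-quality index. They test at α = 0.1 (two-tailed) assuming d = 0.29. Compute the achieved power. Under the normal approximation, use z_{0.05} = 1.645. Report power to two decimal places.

For two equal groups, power = Φ(d·√(n/2) − z_{α/2}).
d·√(n/2) = 0.29 × √(25/2) = 0.29 × 3.536 = 1.025.
z_β = 1.025 − 1.645 = -0.620.
Power = Φ(-0.620) = 0.268.

power ≈ 0.27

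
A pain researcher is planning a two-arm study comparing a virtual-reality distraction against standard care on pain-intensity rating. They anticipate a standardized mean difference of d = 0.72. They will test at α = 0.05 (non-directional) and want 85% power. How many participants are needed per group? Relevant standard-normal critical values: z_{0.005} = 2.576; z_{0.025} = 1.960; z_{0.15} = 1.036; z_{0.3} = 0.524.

n = 35 per group

For two independent groups with equal n: n = 2·((z_{α/2} + z_β) / d)².
z_{α/2} + z_β = 1.960 + 1.036 = 2.996.
n = 2 × (2.996 / 0.72)² = 2 × 4.161² = 2 × 17.31 = 34.6.
Round up to the next whole participant.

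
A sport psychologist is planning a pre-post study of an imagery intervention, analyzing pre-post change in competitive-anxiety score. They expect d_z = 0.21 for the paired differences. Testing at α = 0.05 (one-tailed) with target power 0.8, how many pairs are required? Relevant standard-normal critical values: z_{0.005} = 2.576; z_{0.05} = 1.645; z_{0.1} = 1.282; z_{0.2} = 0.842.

n = 141 pairs

For a paired (one-sample on differences) test: n = ((z_{α} + z_β) / d)².
z_{α} + z_β = 1.645 + 0.842 = 2.487.
n = (2.487 / 0.21)² = 11.843² = 140.25.
Round up.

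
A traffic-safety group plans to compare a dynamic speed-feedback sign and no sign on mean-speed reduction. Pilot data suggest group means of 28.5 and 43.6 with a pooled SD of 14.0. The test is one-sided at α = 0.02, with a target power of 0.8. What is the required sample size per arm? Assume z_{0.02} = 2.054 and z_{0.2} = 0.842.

n = 15 per group

Cohen's d = |M₁ − M₂| / SD_pooled = |28.5 − 43.6| / 14.0 = 15.1 / 14.0 = 1.079.
For two independent groups with equal n: n = 2·((z_{α} + z_β) / d)².
z_{α} + z_β = 2.054 + 0.842 = 2.896.
n = 2 × (2.896 / 1.079)² = 2 × 2.684² = 2 × 7.20 = 14.4.
Round up to the next whole participant.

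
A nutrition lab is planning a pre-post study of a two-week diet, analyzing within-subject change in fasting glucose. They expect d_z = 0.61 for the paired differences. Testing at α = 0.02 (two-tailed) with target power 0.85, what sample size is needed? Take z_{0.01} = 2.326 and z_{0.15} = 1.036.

n = 31 pairs

For a paired (one-sample on differences) test: n = ((z_{α/2} + z_β) / d)².
z_{α/2} + z_β = 2.326 + 1.036 = 3.362.
n = (3.362 / 0.61)² = 5.511² = 30.38.
Round up.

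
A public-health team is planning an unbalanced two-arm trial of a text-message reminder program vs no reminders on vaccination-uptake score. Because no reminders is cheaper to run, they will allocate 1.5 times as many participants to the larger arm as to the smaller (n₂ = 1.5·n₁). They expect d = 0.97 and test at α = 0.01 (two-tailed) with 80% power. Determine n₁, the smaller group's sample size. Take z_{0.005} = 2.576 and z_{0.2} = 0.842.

n₁ = 21

With allocation ratio k = n₂/n₁ = 1.5, Var(x̄₁−x̄₂) = σ²(1/n₁ + 1/(k·n₁)) = σ²·(k+1)/(k·n₁).
So n₁ = (1 + 1/k)·((z_{α/2} + z_β)/d)² = 1.667 × (3.418/0.97)².
n₁ = 1.667 × 12.42 = 20.7.
Round up: n₁ = 21, giving n₂ = ⌈1.5 × 21⌉ = ⌈31.5⌉ = 32.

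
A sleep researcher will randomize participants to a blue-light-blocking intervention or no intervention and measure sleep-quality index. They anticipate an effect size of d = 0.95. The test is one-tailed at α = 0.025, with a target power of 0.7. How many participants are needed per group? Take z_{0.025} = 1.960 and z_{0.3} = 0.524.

For two independent groups with equal n: n = 2·((z_{α} + z_β) / d)².
z_{α} + z_β = 1.960 + 0.524 = 2.484.
n = 2 × (2.484 / 0.95)² = 2 × 2.615² = 2 × 6.84 = 13.7.
Round up to the next whole participant.

n = 14 per group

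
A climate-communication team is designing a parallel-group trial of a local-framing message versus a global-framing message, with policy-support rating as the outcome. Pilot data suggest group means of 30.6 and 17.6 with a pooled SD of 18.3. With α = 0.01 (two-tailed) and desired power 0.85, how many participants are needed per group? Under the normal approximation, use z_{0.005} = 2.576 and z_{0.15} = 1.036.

n = 52 per group

Cohen's d = |M₁ − M₂| / SD_pooled = |30.6 − 17.6| / 18.3 = 13.0 / 18.3 = 0.710.
For two independent groups with equal n: n = 2·((z_{α/2} + z_β) / d)².
z_{α/2} + z_β = 2.576 + 1.036 = 3.612.
n = 2 × (3.612 / 0.710)² = 2 × 5.087² = 2 × 25.88 = 51.8.
Round up to the next whole participant.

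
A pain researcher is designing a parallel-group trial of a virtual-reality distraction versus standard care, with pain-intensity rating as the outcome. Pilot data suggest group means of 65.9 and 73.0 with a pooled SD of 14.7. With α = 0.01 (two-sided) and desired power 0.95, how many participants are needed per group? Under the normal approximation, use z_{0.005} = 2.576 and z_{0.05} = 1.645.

n = 153 per group

Cohen's d = |M₁ − M₂| / SD_pooled = |65.9 − 73.0| / 14.7 = 7.1 / 14.7 = 0.483.
For two independent groups with equal n: n = 2·((z_{α/2} + z_β) / d)².
z_{α/2} + z_β = 2.576 + 1.645 = 4.221.
n = 2 × (4.221 / 0.483)² = 2 × 8.739² = 2 × 76.37 = 152.7.
Round up to the next whole participant.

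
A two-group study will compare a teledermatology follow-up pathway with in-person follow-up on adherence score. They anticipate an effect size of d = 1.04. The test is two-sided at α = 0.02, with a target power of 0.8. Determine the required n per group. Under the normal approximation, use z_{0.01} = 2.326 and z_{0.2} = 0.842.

n = 19 per group

For two independent groups with equal n: n = 2·((z_{α/2} + z_β) / d)².
z_{α/2} + z_β = 2.326 + 0.842 = 3.168.
n = 2 × (3.168 / 1.04)² = 2 × 3.046² = 2 × 9.28 = 18.6.
Round up to the next whole participant.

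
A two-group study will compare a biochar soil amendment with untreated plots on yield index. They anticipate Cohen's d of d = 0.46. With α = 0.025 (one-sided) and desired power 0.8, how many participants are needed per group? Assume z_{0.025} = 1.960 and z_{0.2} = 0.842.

n = 75 per group

For two independent groups with equal n: n = 2·((z_{α} + z_β) / d)².
z_{α} + z_β = 1.960 + 0.842 = 2.802.
n = 2 × (2.802 / 0.46)² = 2 × 6.091² = 2 × 37.10 = 74.2.
Round up to the next whole participant.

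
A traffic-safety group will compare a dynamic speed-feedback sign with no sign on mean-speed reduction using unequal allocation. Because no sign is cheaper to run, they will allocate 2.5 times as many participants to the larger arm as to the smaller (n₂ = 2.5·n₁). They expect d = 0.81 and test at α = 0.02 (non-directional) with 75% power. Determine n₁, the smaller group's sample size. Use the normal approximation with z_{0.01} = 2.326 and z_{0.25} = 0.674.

With allocation ratio k = n₂/n₁ = 2.5, Var(x̄₁−x̄₂) = σ²(1/n₁ + 1/(k·n₁)) = σ²·(k+1)/(k·n₁).
So n₁ = (1 + 1/k)·((z_{α/2} + z_β)/d)² = 1.400 × (3.000/0.81)².
n₁ = 1.400 × 13.72 = 19.2.
Round up: n₁ = 20, giving n₂ = 2.5 × 20 = 50.

n₁ = 20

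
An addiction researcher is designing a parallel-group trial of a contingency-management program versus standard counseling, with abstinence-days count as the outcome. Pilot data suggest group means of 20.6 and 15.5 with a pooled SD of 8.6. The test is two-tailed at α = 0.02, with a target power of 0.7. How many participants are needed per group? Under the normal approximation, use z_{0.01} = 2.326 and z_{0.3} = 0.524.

n = 47 per group

Cohen's d = |M₁ − M₂| / SD_pooled = |20.6 − 15.5| / 8.6 = 5.1 / 8.6 = 0.593.
For two independent groups with equal n: n = 2·((z_{α/2} + z_β) / d)².
z_{α/2} + z_β = 2.326 + 0.524 = 2.850.
n = 2 × (2.850 / 0.593)² = 2 × 4.806² = 2 × 23.10 = 46.2.
Round up to the next whole participant.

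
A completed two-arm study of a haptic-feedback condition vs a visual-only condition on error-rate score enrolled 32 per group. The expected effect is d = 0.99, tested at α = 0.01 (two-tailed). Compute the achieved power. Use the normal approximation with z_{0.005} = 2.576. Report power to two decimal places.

For two equal groups, power = Φ(d·√(n/2) − z_{α/2}).
d·√(n/2) = 0.99 × √(32/2) = 0.99 × 4.000 = 3.960.
z_β = 3.960 − 2.576 = 1.384.
Power = Φ(1.384) = 0.917.

power ≈ 0.92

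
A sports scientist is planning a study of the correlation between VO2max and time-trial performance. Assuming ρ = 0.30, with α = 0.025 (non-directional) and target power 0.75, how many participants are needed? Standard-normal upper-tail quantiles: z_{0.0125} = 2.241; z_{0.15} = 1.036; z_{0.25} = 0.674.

n = 92

Fisher's z: C = ½·ln((1+r)/(1−r)) = ½·ln(1.8571) = 0.3095.
n = ((z_{α/2} + z_β)/C)² + 3.
(2.241 + 0.674) / 0.3095 = 2.915 / 0.3095 = 9.418.
n = 9.418² + 3 = 88.71 + 3 = 91.7.
Round up.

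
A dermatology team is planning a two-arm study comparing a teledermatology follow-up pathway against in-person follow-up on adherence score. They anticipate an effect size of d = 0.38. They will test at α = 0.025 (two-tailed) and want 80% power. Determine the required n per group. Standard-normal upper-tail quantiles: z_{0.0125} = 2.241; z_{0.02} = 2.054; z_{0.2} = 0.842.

n = 132 per group

For two independent groups with equal n: n = 2·((z_{α/2} + z_β) / d)².
z_{α/2} + z_β = 2.241 + 0.842 = 3.083.
n = 2 × (3.083 / 0.38)² = 2 × 8.113² = 2 × 65.82 = 131.6.
Round up to the next whole participant.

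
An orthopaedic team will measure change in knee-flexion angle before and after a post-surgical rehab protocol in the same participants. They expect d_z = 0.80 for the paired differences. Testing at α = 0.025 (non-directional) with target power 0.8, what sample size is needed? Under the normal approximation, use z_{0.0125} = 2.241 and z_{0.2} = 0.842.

n = 15 pairs

For a paired (one-sample on differences) test: n = ((z_{α/2} + z_β) / d)².
z_{α/2} + z_β = 2.241 + 0.842 = 3.083.
n = (3.083 / 0.80)² = 3.854² = 14.85.
Round up.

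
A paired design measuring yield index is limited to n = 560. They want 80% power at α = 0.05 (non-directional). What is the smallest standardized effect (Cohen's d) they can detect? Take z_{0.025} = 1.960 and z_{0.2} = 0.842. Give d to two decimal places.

d_min ≈ 0.12

For a single sample (or paired design) of n = 560: d_min = (z_{α/2} + z_β)/√n.
z-sum = 1.960 + 0.842 = 2.802.
d_min = 2.802 / √560 = 2.802 / 23.664 = 0.118.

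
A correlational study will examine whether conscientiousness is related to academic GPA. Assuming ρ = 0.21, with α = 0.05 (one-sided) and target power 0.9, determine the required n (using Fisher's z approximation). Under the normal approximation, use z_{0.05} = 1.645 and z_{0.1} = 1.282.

Fisher's z: C = ½·ln((1+r)/(1−r)) = ½·ln(1.5316) = 0.2132.
n = ((z_{α} + z_β)/C)² + 3.
(1.645 + 1.282) / 0.2132 = 2.927 / 0.2132 = 13.729.
n = 13.729² + 3 = 188.48 + 3 = 191.5.
Round up.

n = 192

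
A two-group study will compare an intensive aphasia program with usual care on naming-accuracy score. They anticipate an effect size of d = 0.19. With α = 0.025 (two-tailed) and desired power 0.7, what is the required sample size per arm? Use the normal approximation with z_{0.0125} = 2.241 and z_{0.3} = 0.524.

n = 424 per group

For two independent groups with equal n: n = 2·((z_{α/2} + z_β) / d)².
z_{α/2} + z_β = 2.241 + 0.524 = 2.765.
n = 2 × (2.765 / 0.19)² = 2 × 14.553² = 2 × 211.78 = 423.6.
Round up to the next whole participant.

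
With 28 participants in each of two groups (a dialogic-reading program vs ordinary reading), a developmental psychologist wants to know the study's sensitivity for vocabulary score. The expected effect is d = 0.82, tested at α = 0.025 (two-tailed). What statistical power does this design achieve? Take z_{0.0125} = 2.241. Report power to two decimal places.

For two equal groups, power = Φ(d·√(n/2) − z_{α/2}).
d·√(n/2) = 0.82 × √(28/2) = 0.82 × 3.742 = 3.068.
z_β = 3.068 − 2.241 = 0.827.
Power = Φ(0.827) = 0.796.

power ≈ 0.80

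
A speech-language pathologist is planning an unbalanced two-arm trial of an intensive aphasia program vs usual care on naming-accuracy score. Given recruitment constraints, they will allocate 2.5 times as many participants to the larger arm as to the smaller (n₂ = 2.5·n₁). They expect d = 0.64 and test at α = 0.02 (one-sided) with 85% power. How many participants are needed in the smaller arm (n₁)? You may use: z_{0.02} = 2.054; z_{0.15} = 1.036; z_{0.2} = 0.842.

With allocation ratio k = n₂/n₁ = 2.5, Var(x̄₁−x̄₂) = σ²(1/n₁ + 1/(k·n₁)) = σ²·(k+1)/(k·n₁).
So n₁ = (1 + 1/k)·((z_{α} + z_β)/d)² = 1.400 × (3.090/0.64)².
n₁ = 1.400 × 23.31 = 32.6.
Round up: n₁ = 33, giving n₂ = ⌈2.5 × 33⌉ = ⌈82.5⌉ = 83.

n₁ = 33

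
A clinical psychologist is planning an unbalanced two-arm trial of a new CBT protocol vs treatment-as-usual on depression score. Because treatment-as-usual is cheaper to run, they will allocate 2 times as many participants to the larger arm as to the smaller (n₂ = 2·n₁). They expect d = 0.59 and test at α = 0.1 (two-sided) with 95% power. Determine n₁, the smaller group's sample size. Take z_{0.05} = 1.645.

n₁ = 47

With allocation ratio k = n₂/n₁ = 2, Var(x̄₁−x̄₂) = σ²(1/n₁ + 1/(k·n₁)) = σ²·(k+1)/(k·n₁).
So n₁ = (1 + 1/k)·((z_{α/2} + z_β)/d)² = 1.500 × (3.290/0.59)².
n₁ = 1.500 × 31.09 = 46.6.
Round up: n₁ = 47, giving n₂ = 2 × 47 = 94.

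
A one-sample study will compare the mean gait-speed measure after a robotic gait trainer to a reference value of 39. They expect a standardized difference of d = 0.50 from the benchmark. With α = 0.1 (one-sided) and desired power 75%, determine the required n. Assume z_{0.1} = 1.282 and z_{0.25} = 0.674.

For a one-sample test: n = ((z_{α} + z_β) / d)².
z_{α} + z_β = 1.282 + 0.674 = 1.956.
n = (1.956 / 0.50)² = 3.912² = 15.30.
Round up.

n = 16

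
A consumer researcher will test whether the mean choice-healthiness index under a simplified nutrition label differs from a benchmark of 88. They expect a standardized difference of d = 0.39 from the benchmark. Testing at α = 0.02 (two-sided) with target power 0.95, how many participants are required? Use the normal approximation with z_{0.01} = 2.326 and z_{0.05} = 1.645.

For a one-sample test: n = ((z_{α/2} + z_β) / d)².
z_{α/2} + z_β = 2.326 + 1.645 = 3.971.
n = (3.971 / 0.39)² = 10.182² = 103.67.
Round up.

n = 104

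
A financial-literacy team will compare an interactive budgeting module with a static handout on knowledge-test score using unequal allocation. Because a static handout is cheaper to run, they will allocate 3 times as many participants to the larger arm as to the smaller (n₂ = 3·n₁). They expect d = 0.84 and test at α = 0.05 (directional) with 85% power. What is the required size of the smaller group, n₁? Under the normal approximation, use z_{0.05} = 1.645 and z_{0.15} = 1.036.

n₁ = 14

With allocation ratio k = n₂/n₁ = 3, Var(x̄₁−x̄₂) = σ²(1/n₁ + 1/(k·n₁)) = σ²·(k+1)/(k·n₁).
So n₁ = (1 + 1/k)·((z_{α} + z_β)/d)² = 1.333 × (2.681/0.84)².
n₁ = 1.333 × 10.19 = 13.6.
Round up: n₁ = 14, giving n₂ = 3 × 14 = 42.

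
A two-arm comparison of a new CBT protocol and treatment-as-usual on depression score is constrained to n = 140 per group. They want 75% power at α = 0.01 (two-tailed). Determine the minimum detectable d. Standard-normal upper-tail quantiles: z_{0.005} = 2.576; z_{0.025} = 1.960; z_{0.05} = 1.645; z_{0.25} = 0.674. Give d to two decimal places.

For two independent groups of n = 140 each: d_min = (z_{α/2} + z_β)·√(2/n).
z-sum = 2.576 + 0.674 = 3.250.
d_min = 3.250 × √(2/140) = 3.250 × 0.1195 = 0.388.

d_min ≈ 0.39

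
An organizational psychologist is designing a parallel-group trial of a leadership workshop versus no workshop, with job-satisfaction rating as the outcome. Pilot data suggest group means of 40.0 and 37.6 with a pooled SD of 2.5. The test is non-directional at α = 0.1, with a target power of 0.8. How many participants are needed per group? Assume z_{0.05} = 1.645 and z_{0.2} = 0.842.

Cohen's d = |M₁ − M₂| / SD_pooled = |40.0 − 37.6| / 2.5 = 2.4 / 2.5 = 0.960.
For two independent groups with equal n: n = 2·((z_{α/2} + z_β) / d)².
z_{α/2} + z_β = 1.645 + 0.842 = 2.487.
n = 2 × (2.487 / 0.960)² = 2 × 2.591² = 2 × 6.71 = 13.4.
Round up to the next whole participant.

n = 14 per group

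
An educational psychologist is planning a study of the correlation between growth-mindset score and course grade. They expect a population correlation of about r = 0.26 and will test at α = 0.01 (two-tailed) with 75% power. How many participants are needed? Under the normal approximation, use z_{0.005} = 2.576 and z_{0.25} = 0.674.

Fisher's z: C = ½·ln((1+r)/(1−r)) = ½·ln(1.7027) = 0.2661.
n = ((z_{α/2} + z_β)/C)² + 3.
(2.576 + 0.674) / 0.2661 = 3.250 / 0.2661 = 12.213.
n = 12.213² + 3 = 149.17 + 3 = 152.2.
Round up.

n = 153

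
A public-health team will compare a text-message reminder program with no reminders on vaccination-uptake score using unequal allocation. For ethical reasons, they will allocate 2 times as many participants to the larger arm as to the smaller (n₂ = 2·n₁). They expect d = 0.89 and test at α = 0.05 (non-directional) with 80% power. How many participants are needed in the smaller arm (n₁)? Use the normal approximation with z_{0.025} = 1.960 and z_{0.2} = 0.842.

With allocation ratio k = n₂/n₁ = 2, Var(x̄₁−x̄₂) = σ²(1/n₁ + 1/(k·n₁)) = σ²·(k+1)/(k·n₁).
So n₁ = (1 + 1/k)·((z_{α/2} + z_β)/d)² = 1.500 × (2.802/0.89)².
n₁ = 1.500 × 9.91 = 14.9.
Round up: n₁ = 15, giving n₂ = 2 × 15 = 30.

n₁ = 15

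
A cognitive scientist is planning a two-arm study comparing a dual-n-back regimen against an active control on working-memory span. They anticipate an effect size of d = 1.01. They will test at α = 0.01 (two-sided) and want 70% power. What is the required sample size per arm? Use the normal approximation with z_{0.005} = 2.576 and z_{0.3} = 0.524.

For two independent groups with equal n: n = 2·((z_{α/2} + z_β) / d)².
z_{α/2} + z_β = 2.576 + 0.524 = 3.100.
n = 2 × (3.100 / 1.01)² = 2 × 3.069² = 2 × 9.42 = 18.8.
Round up to the next whole participant.

n = 19 per group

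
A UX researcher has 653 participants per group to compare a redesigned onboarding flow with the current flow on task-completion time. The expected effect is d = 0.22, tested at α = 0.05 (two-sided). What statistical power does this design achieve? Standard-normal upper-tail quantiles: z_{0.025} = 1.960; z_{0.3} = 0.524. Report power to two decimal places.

power ≈ 0.98

For two equal groups, power = Φ(d·√(n/2) − z_{α/2}).
d·√(n/2) = 0.22 × √(653/2) = 0.22 × 18.069 = 3.975.
z_β = 3.975 − 1.960 = 2.015.
Power = Φ(2.015) = 0.978.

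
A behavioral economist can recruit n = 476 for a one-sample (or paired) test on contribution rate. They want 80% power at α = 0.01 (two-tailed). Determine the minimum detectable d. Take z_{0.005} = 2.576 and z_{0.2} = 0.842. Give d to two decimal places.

For a single sample (or paired design) of n = 476: d_min = (z_{α/2} + z_β)/√n.
z-sum = 2.576 + 0.842 = 3.418.
d_min = 3.418 / √476 = 3.418 / 21.817 = 0.157.

d_min ≈ 0.16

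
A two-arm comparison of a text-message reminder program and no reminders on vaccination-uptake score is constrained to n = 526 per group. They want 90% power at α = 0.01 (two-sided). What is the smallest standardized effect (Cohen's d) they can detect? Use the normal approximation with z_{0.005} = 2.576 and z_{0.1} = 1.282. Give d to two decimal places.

d_min ≈ 0.24

For two independent groups of n = 526 each: d_min = (z_{α/2} + z_β)·√(2/n).
z-sum = 2.576 + 1.282 = 3.858.
d_min = 3.858 × √(2/526) = 3.858 × 0.0617 = 0.238.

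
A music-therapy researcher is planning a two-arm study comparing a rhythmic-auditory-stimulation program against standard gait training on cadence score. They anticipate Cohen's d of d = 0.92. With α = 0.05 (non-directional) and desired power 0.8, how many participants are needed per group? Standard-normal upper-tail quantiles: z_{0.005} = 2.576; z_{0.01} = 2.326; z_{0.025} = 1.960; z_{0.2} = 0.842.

For two independent groups with equal n: n = 2·((z_{α/2} + z_β) / d)².
z_{α/2} + z_β = 1.960 + 0.842 = 2.802.
n = 2 × (2.802 / 0.92)² = 2 × 3.046² = 2 × 9.28 = 18.6.
Round up to the next whole participant.

n = 19 per group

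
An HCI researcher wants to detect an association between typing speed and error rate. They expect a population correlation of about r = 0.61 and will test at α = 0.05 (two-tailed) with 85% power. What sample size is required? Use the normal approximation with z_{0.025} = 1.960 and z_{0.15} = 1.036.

Fisher's z: C = ½·ln((1+r)/(1−r)) = ½·ln(4.1282) = 0.7089.
n = ((z_{α/2} + z_β)/C)² + 3.
(1.960 + 1.036) / 0.7089 = 2.996 / 0.7089 = 4.226.
n = 4.226² + 3 = 17.86 + 3 = 20.9.
Round up.

n = 21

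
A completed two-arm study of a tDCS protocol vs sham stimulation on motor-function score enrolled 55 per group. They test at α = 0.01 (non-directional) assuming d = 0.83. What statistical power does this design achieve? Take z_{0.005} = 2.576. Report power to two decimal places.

power ≈ 0.96

For two equal groups, power = Φ(d·√(n/2) − z_{α/2}).
d·√(n/2) = 0.83 × √(55/2) = 0.83 × 5.244 = 4.353.
z_β = 4.353 − 2.576 = 1.777.
Power = Φ(1.777) = 0.962.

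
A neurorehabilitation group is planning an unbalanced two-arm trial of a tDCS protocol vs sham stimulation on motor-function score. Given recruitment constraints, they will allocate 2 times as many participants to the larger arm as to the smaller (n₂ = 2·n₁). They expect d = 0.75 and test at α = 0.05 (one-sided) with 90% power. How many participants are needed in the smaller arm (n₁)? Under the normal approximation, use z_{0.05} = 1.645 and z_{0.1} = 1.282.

With allocation ratio k = n₂/n₁ = 2, Var(x̄₁−x̄₂) = σ²(1/n₁ + 1/(k·n₁)) = σ²·(k+1)/(k·n₁).
So n₁ = (1 + 1/k)·((z_{α} + z_β)/d)² = 1.500 × (2.927/0.75)².
n₁ = 1.500 × 15.23 = 22.8.
Round up: n₁ = 23, giving n₂ = 2 × 23 = 46.

n₁ = 23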